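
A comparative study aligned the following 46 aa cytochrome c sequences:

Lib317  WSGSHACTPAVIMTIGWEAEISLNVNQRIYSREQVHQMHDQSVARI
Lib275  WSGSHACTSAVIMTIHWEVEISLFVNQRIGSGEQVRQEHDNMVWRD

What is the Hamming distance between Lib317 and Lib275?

Mismatches occur at site 9 (P/S), site 16 (G/H), site 19 (A/V), site 24 (N/F), site 30 (Y/G), site 32 (R/G), site 36 (H/R), site 38 (M/E), site 41 (Q/N), site 42 (S/M), site 44 (A/W), site 46 (I/D).
That gives 12 mismatches out of 46 aligned sites, so the Hamming distance is 12.

12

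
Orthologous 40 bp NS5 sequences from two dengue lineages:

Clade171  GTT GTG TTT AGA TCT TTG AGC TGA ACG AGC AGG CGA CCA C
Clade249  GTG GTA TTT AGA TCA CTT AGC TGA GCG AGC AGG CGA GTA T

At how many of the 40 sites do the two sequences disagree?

Mismatches occur at site 3 (T↔G), site 6 (G↔A), site 15 (T↔A), site 16 (T↔C), site 18 (G↔T), site 25 (A↔G), site 37 (C↔G), site 38 (C↔T), site 40 (C↔T).
That gives 9 mismatches out of 40 aligned sites, so the Hamming distance is 9.

9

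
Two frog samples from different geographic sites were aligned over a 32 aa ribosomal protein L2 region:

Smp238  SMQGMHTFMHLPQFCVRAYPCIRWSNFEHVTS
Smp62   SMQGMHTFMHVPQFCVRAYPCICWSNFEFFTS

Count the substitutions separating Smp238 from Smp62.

4

The sequences differ at positions 11 (L/V), 23 (R/C), 29 (H/F), 30 (V/F).
That gives 4 mismatches out of 32 aligned sites, so the Hamming distance is 4.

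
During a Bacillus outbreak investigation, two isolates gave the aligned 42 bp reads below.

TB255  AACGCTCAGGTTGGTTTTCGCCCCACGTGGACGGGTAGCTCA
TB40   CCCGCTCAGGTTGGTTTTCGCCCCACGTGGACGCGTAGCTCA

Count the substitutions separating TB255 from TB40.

Mismatches occur at site 1 (A↔C), site 2 (A↔C), site 34 (G↔C).
That gives 3 mismatches out of 42 aligned sites, so the Hamming distance is 3.

3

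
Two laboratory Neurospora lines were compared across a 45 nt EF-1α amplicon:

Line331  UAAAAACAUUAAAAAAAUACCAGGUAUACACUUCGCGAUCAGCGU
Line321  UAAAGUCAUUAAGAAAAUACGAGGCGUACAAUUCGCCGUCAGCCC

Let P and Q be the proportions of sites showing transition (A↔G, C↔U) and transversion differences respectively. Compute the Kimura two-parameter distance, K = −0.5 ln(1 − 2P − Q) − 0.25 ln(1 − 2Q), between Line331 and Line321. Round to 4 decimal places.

0.3001

The sequences differ at positions 5 (A/G, transition), 6 (A/U, transversion), 13 (A/G, transition), 21 (C/G, transversion), 25 (U/C, transition), 26 (A/G, transition), 31 (C/A, transversion), 37 (G/C, transversion), 38 (A/G, transition), 44 (G/C, transversion), 45 (U/C, transition).
Of the 11 differences, 6 transitions and 5 transversions over 45 sites: P = 6/45 = 0.133333, Q = 5/45 = 0.111111.
d = −0.5·ln(0.622223) − 0.25·ln(0.777778) = −0.5·(-0.474457) − 0.25·(-0.251314) = 0.3001.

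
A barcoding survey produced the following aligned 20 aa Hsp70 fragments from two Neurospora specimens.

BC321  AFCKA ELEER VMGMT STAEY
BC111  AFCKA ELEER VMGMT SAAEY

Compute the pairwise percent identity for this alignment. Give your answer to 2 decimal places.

Differing sites — 17:T/A.
19 of the 20 sites match, so the percent identity is 19/20 × 100 = 95.00%.

95.00%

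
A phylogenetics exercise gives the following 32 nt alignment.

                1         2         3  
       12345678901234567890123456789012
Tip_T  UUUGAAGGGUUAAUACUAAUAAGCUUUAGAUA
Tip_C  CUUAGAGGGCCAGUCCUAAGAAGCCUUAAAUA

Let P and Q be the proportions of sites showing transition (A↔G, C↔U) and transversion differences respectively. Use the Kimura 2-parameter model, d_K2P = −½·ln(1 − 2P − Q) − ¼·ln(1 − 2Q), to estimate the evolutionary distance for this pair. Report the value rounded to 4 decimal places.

The sequences differ at positions 1 (U/C, transition), 4 (G/A, transition), 5 (A/G, transition), 10 (U/C, transition), 11 (U/C, transition), 13 (A/G, transition), 15 (A/C, transversion), 20 (U/G, transversion), 25 (U/C, transition), 29 (G/A, transition).
Of the 10 differences, 8 transitions and 2 transversions over 32 sites: P = 8/32 = 0.250000, Q = 2/32 = 0.062500.
d = −0.5·ln(0.437500) − 0.25·ln(0.875000) = −0.5·(-0.826679) − 0.25·(-0.133531) = 0.4467.

0.4467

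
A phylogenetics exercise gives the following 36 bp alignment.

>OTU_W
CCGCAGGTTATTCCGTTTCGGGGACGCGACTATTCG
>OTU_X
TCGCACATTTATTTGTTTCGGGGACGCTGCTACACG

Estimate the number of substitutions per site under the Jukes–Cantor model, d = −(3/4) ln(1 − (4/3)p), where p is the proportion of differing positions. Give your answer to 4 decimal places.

0.3924

Differing sites — 1:C/T; 6:G/C; 7:G/A; 10:A/T; 11:T/A; 13:C/T; 14:C/T; 28:G/T; 29:A/G; 33:T/C; 34:T/A.
p = 11/36 = 0.305556.
d = −0.75 · ln(1 − (4/3)·0.305556) = −0.75 · ln(0.592592) = −0.75 · (-0.523249) = 0.3924.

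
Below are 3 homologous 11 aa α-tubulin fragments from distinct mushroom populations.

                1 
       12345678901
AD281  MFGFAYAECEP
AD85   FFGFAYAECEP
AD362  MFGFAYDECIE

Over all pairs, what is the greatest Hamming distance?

4

Pairwise Hamming distances:
  AD281 vs AD85: 1
  AD281 vs AD362: 3
  AD85 vs AD362: 4
The largest is 4, between AD85 and AD362.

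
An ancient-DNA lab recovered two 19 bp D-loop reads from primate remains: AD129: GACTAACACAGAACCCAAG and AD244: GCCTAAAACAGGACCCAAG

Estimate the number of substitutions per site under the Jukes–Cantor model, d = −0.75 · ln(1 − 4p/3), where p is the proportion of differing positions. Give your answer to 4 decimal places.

Mismatches occur at site 2 (A↔C), site 7 (C↔A), site 12 (A↔G).
p = 3/19 = 0.157895.
d = −0.75 · ln(1 − (4/3)·0.157895) = −0.75 · ln(0.789473) = −0.75 · (-0.236390) = 0.1773.

0.1773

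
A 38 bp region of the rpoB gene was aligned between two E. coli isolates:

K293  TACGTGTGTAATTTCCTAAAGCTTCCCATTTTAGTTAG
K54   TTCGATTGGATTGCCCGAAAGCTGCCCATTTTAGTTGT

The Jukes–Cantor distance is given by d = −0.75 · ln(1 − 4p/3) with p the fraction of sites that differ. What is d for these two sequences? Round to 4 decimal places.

The sequences differ at positions 2 (A/T), 5 (T/A), 6 (G/T), 9 (T/G), 11 (A/T), 13 (T/G), 14 (T/C), 17 (T/G), 24 (T/G), 37 (A/G), 38 (G/T).
p = 11/38 = 0.289474.
d = −0.75 · ln(1 − (4/3)·0.289474) = −0.75 · ln(0.614035) = −0.75 · (-0.487703) = 0.3658.

0.3658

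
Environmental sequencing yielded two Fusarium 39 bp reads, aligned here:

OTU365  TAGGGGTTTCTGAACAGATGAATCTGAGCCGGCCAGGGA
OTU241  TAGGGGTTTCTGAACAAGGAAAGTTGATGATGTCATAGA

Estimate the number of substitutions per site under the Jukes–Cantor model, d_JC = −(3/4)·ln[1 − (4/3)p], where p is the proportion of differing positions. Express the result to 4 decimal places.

0.4408

Mismatches occur at site 17 (G→A), site 18 (A→G), site 19 (T→G), site 20 (G→A), site 23 (T→G), site 24 (C→T), site 28 (G→T), site 29 (C→G), site 30 (C→A), site 31 (G→T), site 33 (C→T), site 36 (G→T), site 37 (G→A).
p = 13/39 = 0.333333.
d = −0.75 · ln(1 − (4/3)·0.333333) = −0.75 · ln(0.555556) = −0.75 · (-0.587786) = 0.4408.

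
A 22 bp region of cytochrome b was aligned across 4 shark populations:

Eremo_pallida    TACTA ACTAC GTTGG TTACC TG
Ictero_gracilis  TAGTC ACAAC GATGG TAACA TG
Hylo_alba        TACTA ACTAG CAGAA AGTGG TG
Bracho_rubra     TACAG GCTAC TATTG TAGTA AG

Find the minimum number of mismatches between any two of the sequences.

6

Pairwise Hamming distances:
  Eremo_pallida vs Ictero_gracilis: 6
  Eremo_pallida vs Hylo_alba: 11
  Eremo_pallida vs Bracho_rubra: 11
  Ictero_gracilis vs Hylo_alba: 13
  Ictero_gracilis vs Bracho_rubra: 10
  Hylo_alba vs Bracho_rubra: 14
The smallest is 6, between Eremo_pallida and Ictero_gracilis.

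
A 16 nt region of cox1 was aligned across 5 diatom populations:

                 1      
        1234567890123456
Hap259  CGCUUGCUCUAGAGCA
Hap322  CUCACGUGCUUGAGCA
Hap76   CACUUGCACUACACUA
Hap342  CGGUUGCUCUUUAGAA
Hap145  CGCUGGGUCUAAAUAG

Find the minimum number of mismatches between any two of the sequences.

4

Pairwise Hamming distances:
  Hap259 vs Hap322: 6
  Hap259 vs Hap76: 5
  Hap259 vs Hap342: 4
  Hap259 vs Hap145: 6
  Hap322 vs Hap76: 9
  Hap322 vs Hap342: 8
  Hap322 vs Hap145: 10
  Hap76 vs Hap342: 7
  Hap76 vs Hap145: 8
  Hap342 vs Hap145: 7
The smallest is 4, between Hap259 and Hap342.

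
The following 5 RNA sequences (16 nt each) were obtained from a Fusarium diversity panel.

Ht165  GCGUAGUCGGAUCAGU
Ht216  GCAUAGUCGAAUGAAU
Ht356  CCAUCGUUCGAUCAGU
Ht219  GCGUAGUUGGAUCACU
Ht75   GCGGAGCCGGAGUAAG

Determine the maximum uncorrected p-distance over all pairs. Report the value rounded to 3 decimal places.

Pairwise Hamming distances:
  Ht165 vs Ht216: 4
  Ht165 vs Ht356: 5
  Ht165 vs Ht219: 2
  Ht165 vs Ht75: 6
  Ht216 vs Ht356: 7
  Ht216 vs Ht219: 5
  Ht216 vs Ht75: 7
  Ht356 vs Ht219: 5
  Ht356 vs Ht75: 11
  Ht219 vs Ht75: 7
The largest is 11 mismatches, between Ht356 and Ht75; p = 11/16 = 0.688.

0.688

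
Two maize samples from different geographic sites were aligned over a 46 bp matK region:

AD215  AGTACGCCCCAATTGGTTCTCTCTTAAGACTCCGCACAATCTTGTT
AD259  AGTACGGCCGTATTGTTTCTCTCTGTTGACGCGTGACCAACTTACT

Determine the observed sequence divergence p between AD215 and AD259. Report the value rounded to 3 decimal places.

0.326

The sequences differ at positions 7 (C/G), 10 (C/G), 11 (A/T), 16 (G/T), 25 (T/G), 26 (A/T), 27 (A/T), 31 (T/G), 33 (C/G), 34 (G/T), 35 (C/G), 38 (A/C), 40 (T/A), 44 (G/A), 45 (T/C).
There are 15 differences over 46 sites, so p = 15/46 = 0.326.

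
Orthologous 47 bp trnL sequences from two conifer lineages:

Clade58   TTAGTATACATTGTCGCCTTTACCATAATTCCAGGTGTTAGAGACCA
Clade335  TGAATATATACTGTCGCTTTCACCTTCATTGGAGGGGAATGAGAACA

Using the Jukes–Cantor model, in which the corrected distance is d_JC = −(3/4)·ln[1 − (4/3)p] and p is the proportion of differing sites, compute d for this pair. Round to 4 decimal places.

0.4157

Mismatches occur at site 2 (T/G), site 4 (G/A), site 9 (C/T), site 11 (T/C), site 18 (C/T), site 21 (T/C), site 25 (A/T), site 27 (A/C), site 31 (C/G), site 32 (C/G), site 36 (T/G), site 38 (T/A), site 39 (T/A), site 40 (A/T), site 45 (C/A).
p = 15/47 = 0.319149.
d = −0.75 · ln(1 − (4/3)·0.319149) = −0.75 · ln(0.574468) = −0.75 · (-0.554311) = 0.4157.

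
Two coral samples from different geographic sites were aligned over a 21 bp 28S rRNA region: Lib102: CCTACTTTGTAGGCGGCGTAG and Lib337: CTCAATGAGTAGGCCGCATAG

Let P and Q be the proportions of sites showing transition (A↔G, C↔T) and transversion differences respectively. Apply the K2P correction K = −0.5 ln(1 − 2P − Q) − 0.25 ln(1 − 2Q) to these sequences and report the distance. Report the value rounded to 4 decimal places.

0.4432

Mismatches occur at site 2 (C→T, transition), site 3 (T→C, transition), site 5 (C→A, transversion), site 7 (T→G, transversion), site 8 (T→A, transversion), site 15 (G→C, transversion), site 18 (G→A, transition).
Of the 7 differences, 3 transitions and 4 transversions over 21 sites: P = 3/21 = 0.142857, Q = 4/21 = 0.190476.
d = −0.5·ln(0.523810) − 0.25·ln(0.619048) = −0.5·(-0.646626) − 0.25·(-0.479572) = 0.4432.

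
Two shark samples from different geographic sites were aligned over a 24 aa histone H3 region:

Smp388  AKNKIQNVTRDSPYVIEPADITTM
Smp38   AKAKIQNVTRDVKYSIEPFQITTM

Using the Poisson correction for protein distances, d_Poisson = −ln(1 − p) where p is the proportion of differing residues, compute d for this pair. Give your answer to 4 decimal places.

Differing sites — 3:N/A; 12:S/V; 13:P/K; 15:V/S; 19:A/F; 20:D/Q.
p = 6/24 = 0.250000.
d = −ln(1 − 0.250000) = −ln(0.750000) = 0.2877.

0.2877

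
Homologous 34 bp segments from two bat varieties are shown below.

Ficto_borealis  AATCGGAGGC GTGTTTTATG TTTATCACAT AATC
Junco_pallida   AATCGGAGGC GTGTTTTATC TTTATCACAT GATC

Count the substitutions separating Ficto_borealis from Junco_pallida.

2

The sequences differ at positions 20 (G/C), 31 (A/G).
That gives 2 mismatches out of 34 aligned sites, so the Hamming distance is 2.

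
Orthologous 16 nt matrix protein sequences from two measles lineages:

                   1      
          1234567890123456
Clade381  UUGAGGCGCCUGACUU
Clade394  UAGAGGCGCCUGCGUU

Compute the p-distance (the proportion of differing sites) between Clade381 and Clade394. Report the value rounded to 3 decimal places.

Mismatches occur at site 2 (U↔A), site 13 (A↔C), site 14 (C↔G).
There are 3 differences over 16 sites, so p = 3/16 = 0.188.

0.188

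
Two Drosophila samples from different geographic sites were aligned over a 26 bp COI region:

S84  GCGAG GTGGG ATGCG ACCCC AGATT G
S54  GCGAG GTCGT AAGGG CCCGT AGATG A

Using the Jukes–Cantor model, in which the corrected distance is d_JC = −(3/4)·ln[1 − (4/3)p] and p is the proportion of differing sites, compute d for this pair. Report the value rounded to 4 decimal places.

0.4643

Differing sites — 8:G/C; 10:G/T; 12:T/A; 14:C/G; 16:A/C; 19:C/G; 20:C/T; 25:T/G; 26:G/A.
p = 9/26 = 0.346154.
d = −0.75 · ln(1 − (4/3)·0.346154) = −0.75 · ln(0.538461) = −0.75 · (-0.619040) = 0.4643.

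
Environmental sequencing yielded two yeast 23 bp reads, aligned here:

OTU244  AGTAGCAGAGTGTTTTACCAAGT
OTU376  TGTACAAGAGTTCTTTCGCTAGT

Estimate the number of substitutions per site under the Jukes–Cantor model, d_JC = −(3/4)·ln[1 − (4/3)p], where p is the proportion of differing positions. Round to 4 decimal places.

0.4674

The sequences differ at positions 1 (A/T), 5 (G/C), 6 (C/A), 12 (G/T), 13 (T/C), 17 (A/C), 18 (C/G), 20 (A/T).
p = 8/23 = 0.347826.
d = −0.75 · ln(1 − (4/3)·0.347826) = −0.75 · ln(0.536232) = −0.75 · (-0.623188) = 0.4674.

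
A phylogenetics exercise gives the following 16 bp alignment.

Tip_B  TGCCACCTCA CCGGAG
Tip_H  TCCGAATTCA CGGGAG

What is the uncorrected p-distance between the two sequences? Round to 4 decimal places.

The sequences differ at positions 2 (G/C), 4 (C/G), 6 (C/A), 7 (C/T), 12 (C/G).
There are 5 differences over 16 sites, so p = 5/16 = 0.3125.

0.3125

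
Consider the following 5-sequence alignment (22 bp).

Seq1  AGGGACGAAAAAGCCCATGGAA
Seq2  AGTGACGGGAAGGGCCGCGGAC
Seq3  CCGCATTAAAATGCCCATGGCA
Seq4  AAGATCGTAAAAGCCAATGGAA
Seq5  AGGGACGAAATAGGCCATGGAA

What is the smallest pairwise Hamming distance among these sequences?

Pairwise Hamming distances:
  Seq1 vs Seq2: 8
  Seq1 vs Seq3: 7
  Seq1 vs Seq4: 5
  Seq1 vs Seq5: 2
  Seq2 vs Seq3: 14
  Seq2 vs Seq4: 12
  Seq2 vs Seq5: 8
  Seq3 vs Seq4: 10
  Seq3 vs Seq5: 9
  Seq4 vs Seq5: 7
The smallest is 2, between Seq1 and Seq5.

2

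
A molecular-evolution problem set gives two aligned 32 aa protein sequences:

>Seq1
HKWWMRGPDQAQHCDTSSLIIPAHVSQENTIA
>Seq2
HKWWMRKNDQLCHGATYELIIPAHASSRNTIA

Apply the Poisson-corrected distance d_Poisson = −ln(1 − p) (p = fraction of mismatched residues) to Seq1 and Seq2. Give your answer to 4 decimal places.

Mismatches occur at site 7 (G→K), site 8 (P→N), site 11 (A→L), site 12 (Q→C), site 14 (C→G), site 15 (D→A), site 17 (S→Y), site 18 (S→E), site 25 (V→A), site 27 (Q→S), site 28 (E→R).
p = 11/32 = 0.343750.
d = −ln(1 − 0.343750) = −ln(0.656250) = 0.4212.

0.4212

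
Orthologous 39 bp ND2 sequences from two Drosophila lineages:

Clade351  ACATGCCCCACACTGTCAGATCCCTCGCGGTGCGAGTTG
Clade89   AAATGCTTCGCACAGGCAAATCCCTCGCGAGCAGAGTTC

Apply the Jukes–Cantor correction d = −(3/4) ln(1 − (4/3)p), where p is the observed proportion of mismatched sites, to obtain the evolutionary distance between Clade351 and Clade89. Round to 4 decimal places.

0.3961

The sequences differ at positions 2 (C/A), 7 (C/T), 8 (C/T), 10 (A/G), 14 (T/A), 16 (T/G), 19 (G/A), 30 (G/A), 31 (T/G), 32 (G/C), 33 (C/A), 39 (G/C).
p = 12/39 = 0.307692.
d = −0.75 · ln(1 − (4/3)·0.307692) = −0.75 · ln(0.589744) = −0.75 · (-0.528067) = 0.3961.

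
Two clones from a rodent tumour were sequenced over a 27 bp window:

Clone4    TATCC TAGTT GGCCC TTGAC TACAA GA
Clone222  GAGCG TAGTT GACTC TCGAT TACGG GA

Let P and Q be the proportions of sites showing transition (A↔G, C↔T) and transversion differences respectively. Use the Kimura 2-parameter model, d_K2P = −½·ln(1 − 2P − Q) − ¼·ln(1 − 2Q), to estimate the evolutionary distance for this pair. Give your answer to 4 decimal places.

The sequences differ at positions 1 (T/G, transversion), 3 (T/G, transversion), 5 (C/G, transversion), 12 (G/A, transition), 14 (C/T, transition), 17 (T/C, transition), 20 (C/T, transition), 24 (A/G, transition), 25 (A/G, transition).
Of the 9 differences, 6 transitions and 3 transversions over 27 sites: P = 6/27 = 0.222222, Q = 3/27 = 0.111111.
d = −0.5·ln(0.444445) − 0.25·ln(0.777778) = −0.5·(-0.810929) − 0.25·(-0.251314) = 0.4683.

0.4683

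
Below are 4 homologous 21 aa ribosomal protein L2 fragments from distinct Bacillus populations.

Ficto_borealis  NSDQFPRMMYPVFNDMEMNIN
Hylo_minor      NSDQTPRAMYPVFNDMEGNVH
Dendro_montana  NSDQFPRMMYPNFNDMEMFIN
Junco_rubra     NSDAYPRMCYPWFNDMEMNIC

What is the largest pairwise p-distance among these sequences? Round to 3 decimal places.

Pairwise Hamming distances:
  Ficto_borealis vs Hylo_minor: 5
  Ficto_borealis vs Dendro_montana: 2
  Ficto_borealis vs Junco_rubra: 5
  Hylo_minor vs Dendro_montana: 7
  Hylo_minor vs Junco_rubra: 8
  Dendro_montana vs Junco_rubra: 6
The largest is 8 mismatches, between Hylo_minor and Junco_rubra; p = 8/21 = 0.381.

0.381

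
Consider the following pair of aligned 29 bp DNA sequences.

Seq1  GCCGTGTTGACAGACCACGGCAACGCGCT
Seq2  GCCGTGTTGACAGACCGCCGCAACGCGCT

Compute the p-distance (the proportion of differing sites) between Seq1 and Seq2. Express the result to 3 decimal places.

Mismatches occur at site 17 (A/G), site 19 (G/C).
There are 2 differences over 29 sites, so p = 2/29 = 0.069.

0.069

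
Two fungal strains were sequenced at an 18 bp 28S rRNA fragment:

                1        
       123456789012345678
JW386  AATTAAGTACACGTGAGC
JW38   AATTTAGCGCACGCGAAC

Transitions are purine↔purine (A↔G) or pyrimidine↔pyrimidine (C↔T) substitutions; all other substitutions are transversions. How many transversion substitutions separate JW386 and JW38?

The sequences differ at positions 5 (A/T, transversion), 8 (T/C, transition), 9 (A/G, transition), 14 (T/C, transition), 17 (G/A, transition).
Of the 5 differences, 4 transitions and 1 transversion, so the answer is 1.

1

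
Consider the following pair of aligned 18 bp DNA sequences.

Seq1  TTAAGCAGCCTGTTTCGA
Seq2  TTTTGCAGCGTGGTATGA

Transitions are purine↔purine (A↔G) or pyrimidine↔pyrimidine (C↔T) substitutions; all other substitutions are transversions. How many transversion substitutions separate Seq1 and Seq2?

5

Differing sites — 3:A/T (Tv); 4:A/T (Tv); 10:C/G (Tv); 13:T/G (Tv); 15:T/A (Tv); 16:C/T (Ti).
Of the 6 differences, 1 transition and 5 transversions, so the answer is 5.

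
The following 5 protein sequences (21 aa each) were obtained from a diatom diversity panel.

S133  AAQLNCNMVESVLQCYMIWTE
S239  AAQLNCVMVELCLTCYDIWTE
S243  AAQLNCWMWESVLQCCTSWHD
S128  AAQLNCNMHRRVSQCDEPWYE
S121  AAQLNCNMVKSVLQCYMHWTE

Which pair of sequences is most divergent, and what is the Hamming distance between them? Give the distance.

Pairwise Hamming distances:
  S133 vs S239: 5
  S133 vs S243: 7
  S133 vs S128: 8
  S133 vs S121: 2
  S239 vs S243: 10
  S239 vs S128: 11
  S239 vs S121: 7
  S243 vs S128: 10
  S243 vs S121: 8
  S128 vs S121: 8
The largest is 11, between S239 and S128.

11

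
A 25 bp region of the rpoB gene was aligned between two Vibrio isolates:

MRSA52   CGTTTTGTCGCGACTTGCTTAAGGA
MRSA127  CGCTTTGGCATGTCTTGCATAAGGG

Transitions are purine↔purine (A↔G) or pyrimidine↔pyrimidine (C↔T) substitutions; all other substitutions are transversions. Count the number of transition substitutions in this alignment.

The sequences differ at positions 3 (T/C, transition), 8 (T/G, transversion), 10 (G/A, transition), 11 (C/T, transition), 13 (A/T, transversion), 19 (T/A, transversion), 25 (A/G, transition).
Of the 7 differences, 4 transitions and 3 transversions, so the answer is 4.

4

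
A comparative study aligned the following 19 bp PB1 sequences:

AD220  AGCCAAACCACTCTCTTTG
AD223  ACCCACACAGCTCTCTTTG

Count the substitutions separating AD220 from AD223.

The sequences differ at positions 2 (G/C), 6 (A/C), 9 (C/A), 10 (A/G).
That gives 4 mismatches out of 19 aligned sites, so the Hamming distance is 4.

4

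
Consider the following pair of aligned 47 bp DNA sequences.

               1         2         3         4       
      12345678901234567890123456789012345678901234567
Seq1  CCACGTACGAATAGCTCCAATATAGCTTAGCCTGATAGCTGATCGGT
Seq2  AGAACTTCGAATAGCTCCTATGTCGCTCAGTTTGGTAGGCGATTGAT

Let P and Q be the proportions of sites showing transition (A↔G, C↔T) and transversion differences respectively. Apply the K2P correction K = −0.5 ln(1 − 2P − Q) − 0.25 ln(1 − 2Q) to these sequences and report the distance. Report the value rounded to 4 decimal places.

Mismatches occur at site 1 (C→A, transversion), site 2 (C→G, transversion), site 4 (C→A, transversion), site 5 (G→C, transversion), site 7 (A→T, transversion), site 19 (A→T, transversion), site 22 (A→G, transition), site 24 (A→C, transversion), site 28 (T→C, transition), site 31 (C→T, transition), site 32 (C→T, transition), site 35 (A→G, transition), site 39 (C→G, transversion), site 40 (T→C, transition), site 44 (C→T, transition), site 46 (G→A, transition).
Of the 16 differences, 8 transitions and 8 transversions over 47 sites: P = 8/47 = 0.170213, Q = 8/47 = 0.170213.
d = −0.5·ln(0.489361) − 0.25·ln(0.659574) = −0.5·(-0.714655) − 0.25·(-0.416161) = 0.4614.

0.4614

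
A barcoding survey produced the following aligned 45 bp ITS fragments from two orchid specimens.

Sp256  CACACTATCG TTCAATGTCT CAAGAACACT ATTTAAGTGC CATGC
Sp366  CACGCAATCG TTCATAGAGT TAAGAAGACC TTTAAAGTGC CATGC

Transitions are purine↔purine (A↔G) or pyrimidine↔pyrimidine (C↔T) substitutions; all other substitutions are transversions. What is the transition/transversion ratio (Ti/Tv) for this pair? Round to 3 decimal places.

0.375

The sequences differ at positions 4 (A/G, transition), 6 (T/A, transversion), 15 (A/T, transversion), 16 (T/A, transversion), 18 (T/A, transversion), 19 (C/G, transversion), 21 (C/T, transition), 27 (C/G, transversion), 30 (T/C, transition), 31 (A/T, transversion), 34 (T/A, transversion).
Of the 11 differences, 3 transitions and 8 transversions, so Ti/Tv = 3/8 = 0.375.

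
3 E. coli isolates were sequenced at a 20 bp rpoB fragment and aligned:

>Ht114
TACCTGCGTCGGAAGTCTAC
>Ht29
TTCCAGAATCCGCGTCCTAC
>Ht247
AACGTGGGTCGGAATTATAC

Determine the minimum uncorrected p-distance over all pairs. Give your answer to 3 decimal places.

Pairwise Hamming distances:
  Ht114 vs Ht29: 9
  Ht114 vs Ht247: 5
  Ht29 vs Ht247: 11
The smallest is 5 mismatches, between Ht114 and Ht247; p = 5/20 = 0.250.

0.250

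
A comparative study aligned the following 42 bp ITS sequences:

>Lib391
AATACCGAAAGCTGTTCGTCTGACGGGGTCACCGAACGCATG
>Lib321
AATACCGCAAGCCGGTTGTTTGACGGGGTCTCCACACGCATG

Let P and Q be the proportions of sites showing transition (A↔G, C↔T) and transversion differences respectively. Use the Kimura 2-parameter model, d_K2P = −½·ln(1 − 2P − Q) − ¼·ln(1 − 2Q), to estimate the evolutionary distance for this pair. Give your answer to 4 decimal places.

The sequences differ at positions 8 (A/C, transversion), 13 (T/C, transition), 15 (T/G, transversion), 17 (C/T, transition), 20 (C/T, transition), 31 (A/T, transversion), 34 (G/A, transition), 35 (A/C, transversion).
Of the 8 differences, 4 transitions and 4 transversions over 42 sites: P = 4/42 = 0.095238, Q = 4/42 = 0.095238.
d = −0.5·ln(0.714286) − 0.25·ln(0.809524) = −0.5·(-0.336472) − 0.25·(-0.211309) = 0.2211.

0.2211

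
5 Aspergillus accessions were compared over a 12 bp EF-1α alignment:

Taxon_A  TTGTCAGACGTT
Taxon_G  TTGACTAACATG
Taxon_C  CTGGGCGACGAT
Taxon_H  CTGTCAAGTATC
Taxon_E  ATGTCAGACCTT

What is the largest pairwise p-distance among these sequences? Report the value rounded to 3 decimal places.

0.750

Pairwise Hamming distances:
  Taxon_A vs Taxon_G: 5
  Taxon_A vs Taxon_C: 5
  Taxon_A vs Taxon_H: 6
  Taxon_A vs Taxon_E: 2
  Taxon_G vs Taxon_C: 8
  Taxon_G vs Taxon_H: 6
  Taxon_G vs Taxon_E: 6
  Taxon_C vs Taxon_H: 9
  Taxon_C vs Taxon_E: 6
  Taxon_H vs Taxon_E: 6
The largest is 9 mismatches, between Taxon_C and Taxon_H; p = 9/12 = 0.750.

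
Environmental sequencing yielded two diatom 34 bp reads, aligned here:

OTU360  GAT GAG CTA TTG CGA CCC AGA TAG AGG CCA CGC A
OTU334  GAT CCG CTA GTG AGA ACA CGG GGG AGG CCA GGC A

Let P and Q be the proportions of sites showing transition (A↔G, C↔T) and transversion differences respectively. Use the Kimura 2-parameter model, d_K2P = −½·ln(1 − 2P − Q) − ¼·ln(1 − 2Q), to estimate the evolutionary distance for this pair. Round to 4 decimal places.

0.4294

Mismatches occur at site 4 (G/C, transversion), site 5 (A/C, transversion), site 10 (T/G, transversion), site 13 (C/A, transversion), site 16 (C/A, transversion), site 18 (C/A, transversion), site 19 (A/C, transversion), site 21 (A/G, transition), site 22 (T/G, transversion), site 23 (A/G, transition), site 31 (C/G, transversion).
Of the 11 differences, 2 transitions and 9 transversions over 34 sites: P = 2/34 = 0.058824, Q = 9/34 = 0.264706.
d = −0.5·ln(0.617646) − 0.25·ln(0.470588) = −0.5·(-0.481840) − 0.25·(-0.753772) = 0.4294.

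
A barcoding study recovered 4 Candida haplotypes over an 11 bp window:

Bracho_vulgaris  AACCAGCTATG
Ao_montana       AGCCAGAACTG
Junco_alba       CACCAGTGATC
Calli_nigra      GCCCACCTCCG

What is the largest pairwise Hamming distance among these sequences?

8

Pairwise Hamming distances:
  Bracho_vulgaris vs Ao_montana: 4
  Bracho_vulgaris vs Junco_alba: 4
  Bracho_vulgaris vs Calli_nigra: 5
  Ao_montana vs Junco_alba: 6
  Ao_montana vs Calli_nigra: 6
  Junco_alba vs Calli_nigra: 8
The largest is 8, between Junco_alba and Calli_nigra.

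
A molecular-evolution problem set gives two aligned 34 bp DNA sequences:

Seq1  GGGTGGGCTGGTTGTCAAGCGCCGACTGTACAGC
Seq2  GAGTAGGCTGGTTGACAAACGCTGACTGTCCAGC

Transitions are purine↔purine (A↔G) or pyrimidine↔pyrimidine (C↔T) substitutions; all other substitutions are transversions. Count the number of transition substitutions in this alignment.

The sequences differ at positions 2 (G/A, transition), 5 (G/A, transition), 15 (T/A, transversion), 19 (G/A, transition), 23 (C/T, transition), 30 (A/C, transversion).
Of the 6 differences, 4 transitions and 2 transversions, so the answer is 4.

4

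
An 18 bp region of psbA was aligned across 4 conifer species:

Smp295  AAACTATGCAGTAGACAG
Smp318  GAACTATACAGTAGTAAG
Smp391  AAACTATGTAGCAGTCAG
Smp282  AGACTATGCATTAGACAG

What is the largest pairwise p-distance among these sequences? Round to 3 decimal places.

0.333

Pairwise Hamming distances:
  Smp295 vs Smp318: 4
  Smp295 vs Smp391: 3
  Smp295 vs Smp282: 2
  Smp318 vs Smp391: 5
  Smp318 vs Smp282: 6
  Smp391 vs Smp282: 5
The largest is 6 mismatches, between Smp318 and Smp282; p = 6/18 = 0.333.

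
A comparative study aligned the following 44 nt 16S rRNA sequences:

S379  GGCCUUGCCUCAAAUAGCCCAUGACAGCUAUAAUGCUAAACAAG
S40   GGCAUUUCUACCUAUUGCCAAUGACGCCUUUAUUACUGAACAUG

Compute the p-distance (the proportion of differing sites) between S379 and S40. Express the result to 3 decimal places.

Mismatches occur at site 4 (C→A), site 7 (G→U), site 9 (C→U), site 10 (U→A), site 12 (A→C), site 13 (A→U), site 16 (A→U), site 20 (C→A), site 26 (A→G), site 27 (G→C), site 30 (A→U), site 33 (A→U), site 35 (G→A), site 38 (A→G), site 43 (A→U).
There are 15 differences over 44 sites, so p = 15/44 = 0.341.

0.341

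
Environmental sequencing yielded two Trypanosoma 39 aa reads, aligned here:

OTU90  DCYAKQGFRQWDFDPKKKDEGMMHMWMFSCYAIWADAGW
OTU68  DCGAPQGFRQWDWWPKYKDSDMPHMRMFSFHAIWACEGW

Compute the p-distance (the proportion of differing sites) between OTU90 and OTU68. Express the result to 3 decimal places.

The sequences differ at positions 3 (Y/G), 5 (K/P), 13 (F/W), 14 (D/W), 17 (K/Y), 20 (E/S), 21 (G/D), 23 (M/P), 26 (W/R), 30 (C/F), 31 (Y/H), 36 (D/C), 37 (A/E).
There are 13 differences over 39 sites, so p = 13/39 = 0.333.

0.333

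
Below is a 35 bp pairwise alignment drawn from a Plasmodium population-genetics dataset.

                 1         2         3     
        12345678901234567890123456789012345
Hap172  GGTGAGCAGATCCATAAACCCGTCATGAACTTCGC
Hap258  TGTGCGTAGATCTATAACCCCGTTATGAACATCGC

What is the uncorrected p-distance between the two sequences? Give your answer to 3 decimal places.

0.200

The sequences differ at positions 1 (G/T), 5 (A/C), 7 (C/T), 13 (C/T), 18 (A/C), 24 (C/T), 31 (T/A).
There are 7 differences over 35 sites, so p = 7/35 = 0.200.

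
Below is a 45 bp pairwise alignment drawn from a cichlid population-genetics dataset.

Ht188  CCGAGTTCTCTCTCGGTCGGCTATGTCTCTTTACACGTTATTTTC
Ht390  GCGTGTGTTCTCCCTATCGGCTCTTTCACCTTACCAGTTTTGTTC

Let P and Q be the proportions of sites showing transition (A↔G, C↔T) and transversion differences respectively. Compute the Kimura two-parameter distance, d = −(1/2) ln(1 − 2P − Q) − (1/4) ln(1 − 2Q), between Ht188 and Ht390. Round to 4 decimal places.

0.4421

Mismatches occur at site 1 (C↔G, transversion), site 4 (A↔T, transversion), site 7 (T↔G, transversion), site 8 (C↔T, transition), site 13 (T↔C, transition), site 15 (G↔T, transversion), site 16 (G↔A, transition), site 23 (A↔C, transversion), site 25 (G↔T, transversion), site 28 (T↔A, transversion), site 30 (T↔C, transition), site 35 (A↔C, transversion), site 36 (C↔A, transversion), site 40 (A↔T, transversion), site 42 (T↔G, transversion).
Of the 15 differences, 4 transitions and 11 transversions over 45 sites: P = 4/45 = 0.088889, Q = 11/45 = 0.244444.
d = −0.5·ln(0.577778) − 0.25·ln(0.511112) = −0.5·(-0.548566) − 0.25·(-0.671167) = 0.4421.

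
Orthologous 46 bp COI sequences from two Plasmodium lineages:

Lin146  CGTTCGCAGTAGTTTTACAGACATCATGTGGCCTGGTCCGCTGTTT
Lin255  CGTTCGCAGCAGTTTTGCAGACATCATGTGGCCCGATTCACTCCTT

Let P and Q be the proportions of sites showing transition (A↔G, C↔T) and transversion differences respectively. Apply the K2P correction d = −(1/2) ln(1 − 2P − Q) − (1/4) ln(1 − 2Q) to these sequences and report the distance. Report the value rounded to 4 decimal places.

Differing sites — 10:T/C (Ti); 17:A/G (Ti); 34:T/C (Ti); 36:G/A (Ti); 38:C/T (Ti); 40:G/A (Ti); 43:G/C (Tv); 44:T/C (Ti).
Of the 8 differences, 7 transitions and 1 transversion over 46 sites: P = 7/46 = 0.152174, Q = 1/46 = 0.021739.
d = −0.5·ln(0.673913) − 0.25·ln(0.956522) = −0.5·(-0.394654) − 0.25·(-0.044451) = 0.2084.

0.2084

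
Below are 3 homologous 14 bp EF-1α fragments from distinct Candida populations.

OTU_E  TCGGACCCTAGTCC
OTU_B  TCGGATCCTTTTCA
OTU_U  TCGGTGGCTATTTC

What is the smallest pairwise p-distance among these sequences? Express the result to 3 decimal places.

0.286

Pairwise Hamming distances:
  OTU_E vs OTU_B: 4
  OTU_E vs OTU_U: 5
  OTU_B vs OTU_U: 6
The smallest is 4 mismatches, between OTU_E and OTU_B; p = 4/14 = 0.286.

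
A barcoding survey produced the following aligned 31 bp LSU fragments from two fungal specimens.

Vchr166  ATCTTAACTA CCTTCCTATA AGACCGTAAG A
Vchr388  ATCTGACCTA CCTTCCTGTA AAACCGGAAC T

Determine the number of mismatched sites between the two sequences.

Differing sites — 5:T/G; 7:A/C; 18:A/G; 22:G/A; 27:T/G; 30:G/C; 31:A/T.
That gives 7 mismatches out of 31 aligned sites, so the Hamming distance is 7.

7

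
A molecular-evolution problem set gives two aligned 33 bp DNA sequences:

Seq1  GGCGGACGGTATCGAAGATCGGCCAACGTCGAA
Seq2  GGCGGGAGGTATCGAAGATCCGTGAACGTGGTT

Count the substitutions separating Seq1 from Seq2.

8

Mismatches occur at site 6 (A↔G), site 7 (C↔A), site 21 (G↔C), site 23 (C↔T), site 24 (C↔G), site 30 (C↔G), site 32 (A↔T), site 33 (A↔T).
That gives 8 mismatches out of 33 aligned sites, so the Hamming distance is 8.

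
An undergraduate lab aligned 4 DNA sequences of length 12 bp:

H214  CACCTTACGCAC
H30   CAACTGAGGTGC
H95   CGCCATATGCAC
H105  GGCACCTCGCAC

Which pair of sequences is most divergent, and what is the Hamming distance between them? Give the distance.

10

Pairwise Hamming distances:
  H214 vs H30: 5
  H214 vs H95: 3
  H214 vs H105: 6
  H30 vs H95: 7
  H30 vs H105: 10
  H95 vs H105: 6
The largest is 10, between H30 and H105.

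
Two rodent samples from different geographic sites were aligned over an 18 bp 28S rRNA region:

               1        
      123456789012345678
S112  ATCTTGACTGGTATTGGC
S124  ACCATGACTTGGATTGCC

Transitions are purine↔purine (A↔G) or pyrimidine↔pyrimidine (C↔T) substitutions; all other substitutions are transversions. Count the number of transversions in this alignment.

Mismatches occur at site 2 (T↔C, transition), site 4 (T↔A, transversion), site 10 (G↔T, transversion), site 12 (T↔G, transversion), site 17 (G↔C, transversion).
Of the 5 differences, 1 transition and 4 transversions, so the answer is 4.

4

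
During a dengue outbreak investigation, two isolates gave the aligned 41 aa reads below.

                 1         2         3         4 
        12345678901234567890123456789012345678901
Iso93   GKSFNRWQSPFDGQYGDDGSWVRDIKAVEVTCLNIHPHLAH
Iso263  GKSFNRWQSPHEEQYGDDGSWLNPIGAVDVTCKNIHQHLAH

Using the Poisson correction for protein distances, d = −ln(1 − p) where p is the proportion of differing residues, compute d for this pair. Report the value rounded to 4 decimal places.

0.2796

The sequences differ at positions 11 (F/H), 12 (D/E), 13 (G/E), 22 (V/L), 23 (R/N), 24 (D/P), 26 (K/G), 29 (E/D), 33 (L/K), 37 (P/Q).
p = 10/41 = 0.243902.
d = −ln(1 − 0.243902) = −ln(0.756098) = 0.2796.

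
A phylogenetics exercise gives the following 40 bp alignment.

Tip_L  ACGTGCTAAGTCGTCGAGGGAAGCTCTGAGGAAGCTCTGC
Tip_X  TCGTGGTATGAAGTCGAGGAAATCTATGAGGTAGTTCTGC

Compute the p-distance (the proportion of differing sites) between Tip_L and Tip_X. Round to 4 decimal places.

0.2500

Mismatches occur at site 1 (A→T), site 6 (C→G), site 9 (A→T), site 11 (T→A), site 12 (C→A), site 20 (G→A), site 23 (G→T), site 26 (C→A), site 32 (A→T), site 35 (C→T).
There are 10 differences over 40 sites, so p = 10/40 = 0.2500.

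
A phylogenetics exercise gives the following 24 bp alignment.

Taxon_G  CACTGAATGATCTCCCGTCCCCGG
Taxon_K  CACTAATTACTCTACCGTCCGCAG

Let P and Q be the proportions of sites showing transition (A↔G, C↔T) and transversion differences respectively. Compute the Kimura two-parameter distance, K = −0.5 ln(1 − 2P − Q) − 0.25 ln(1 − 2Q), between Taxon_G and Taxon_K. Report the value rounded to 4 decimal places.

0.3709

Mismatches occur at site 5 (G/A, transition), site 7 (A/T, transversion), site 9 (G/A, transition), site 10 (A/C, transversion), site 14 (C/A, transversion), site 21 (C/G, transversion), site 23 (G/A, transition).
Of the 7 differences, 3 transitions and 4 transversions over 24 sites: P = 3/24 = 0.125000, Q = 4/24 = 0.166667.
d = −0.5·ln(0.583333) − 0.25·ln(0.666666) = −0.5·(-0.538997) − 0.25·(-0.405466) = 0.3709.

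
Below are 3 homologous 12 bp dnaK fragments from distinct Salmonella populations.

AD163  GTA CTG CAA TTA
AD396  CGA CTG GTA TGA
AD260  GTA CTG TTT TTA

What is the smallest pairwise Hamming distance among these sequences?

Pairwise Hamming distances:
  AD163 vs AD396: 5
  AD163 vs AD260: 3
  AD396 vs AD260: 5
The smallest is 3, between AD163 and AD260.

3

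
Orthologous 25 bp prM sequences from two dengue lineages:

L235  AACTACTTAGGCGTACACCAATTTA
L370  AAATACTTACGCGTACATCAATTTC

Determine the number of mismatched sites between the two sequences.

Differing sites — 3:C/A; 10:G/C; 18:C/T; 25:A/C.
That gives 4 mismatches out of 25 aligned sites, so the Hamming distance is 4.

4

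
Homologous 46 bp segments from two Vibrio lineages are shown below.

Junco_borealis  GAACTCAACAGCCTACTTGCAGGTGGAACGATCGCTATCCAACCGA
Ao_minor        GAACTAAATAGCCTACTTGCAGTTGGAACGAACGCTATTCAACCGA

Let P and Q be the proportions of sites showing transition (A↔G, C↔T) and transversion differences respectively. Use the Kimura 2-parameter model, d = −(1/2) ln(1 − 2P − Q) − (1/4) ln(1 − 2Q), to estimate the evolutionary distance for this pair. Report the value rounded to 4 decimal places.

0.1175

The sequences differ at positions 6 (C/A, transversion), 9 (C/T, transition), 23 (G/T, transversion), 32 (T/A, transversion), 39 (C/T, transition).
Of the 5 differences, 2 transitions and 3 transversions over 46 sites: P = 2/46 = 0.043478, Q = 3/46 = 0.065217.
d = −0.5·ln(0.847827) − 0.25·ln(0.869566) = −0.5·(-0.165079) − 0.25·(-0.139761) = 0.1175.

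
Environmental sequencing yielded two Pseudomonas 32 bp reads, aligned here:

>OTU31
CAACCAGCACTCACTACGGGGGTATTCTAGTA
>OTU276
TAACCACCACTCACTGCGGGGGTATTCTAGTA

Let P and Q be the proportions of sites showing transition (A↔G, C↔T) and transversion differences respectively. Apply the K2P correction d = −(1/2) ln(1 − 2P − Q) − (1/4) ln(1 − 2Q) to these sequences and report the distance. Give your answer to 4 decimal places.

0.1011

The sequences differ at positions 1 (C/T, transition), 7 (G/C, transversion), 16 (A/G, transition).
Of the 3 differences, 2 transitions and 1 transversion over 32 sites: P = 2/32 = 0.062500, Q = 1/32 = 0.031250.
d = −0.5·ln(0.843750) − 0.25·ln(0.937500) = −0.5·(-0.169899) − 0.25·(-0.064539) = 0.1011.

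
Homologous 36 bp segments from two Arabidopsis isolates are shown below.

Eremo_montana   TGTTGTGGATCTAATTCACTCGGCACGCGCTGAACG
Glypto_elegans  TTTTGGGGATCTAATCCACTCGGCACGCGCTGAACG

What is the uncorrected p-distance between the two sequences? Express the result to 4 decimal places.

Differing sites — 2:G/T; 6:T/G; 16:T/C.
There are 3 differences over 36 sites, so p = 3/36 = 0.0833.

0.0833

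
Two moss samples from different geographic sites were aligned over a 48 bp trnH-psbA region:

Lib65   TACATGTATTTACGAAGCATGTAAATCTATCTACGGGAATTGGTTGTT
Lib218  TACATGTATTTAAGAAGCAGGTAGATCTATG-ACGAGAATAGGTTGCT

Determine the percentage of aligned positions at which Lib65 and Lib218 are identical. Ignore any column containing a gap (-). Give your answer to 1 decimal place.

85.1%

Excluding the 1 gap column leaves 47 comparable sites.
Differing sites — 13:C/A; 20:T/G; 24:A/G; 31:C/G; 36:G/A; 41:T/A; 47:T/C.
40 of the 47 comparable sites match, so the percent identity is 40/47 × 100 = 85.1%.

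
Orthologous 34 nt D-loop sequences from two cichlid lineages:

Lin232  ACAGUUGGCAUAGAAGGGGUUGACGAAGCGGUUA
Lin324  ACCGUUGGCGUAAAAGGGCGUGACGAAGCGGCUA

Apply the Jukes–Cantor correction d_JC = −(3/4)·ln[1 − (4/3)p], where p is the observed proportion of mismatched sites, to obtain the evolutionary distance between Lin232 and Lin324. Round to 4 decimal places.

0.2012

Mismatches occur at site 3 (A→C), site 10 (A→G), site 13 (G→A), site 19 (G→C), site 20 (U→G), site 32 (U→C).
p = 6/34 = 0.176471.
d = −0.75 · ln(1 − (4/3)·0.176471) = −0.75 · ln(0.764705) = −0.75 · (-0.268265) = 0.2012.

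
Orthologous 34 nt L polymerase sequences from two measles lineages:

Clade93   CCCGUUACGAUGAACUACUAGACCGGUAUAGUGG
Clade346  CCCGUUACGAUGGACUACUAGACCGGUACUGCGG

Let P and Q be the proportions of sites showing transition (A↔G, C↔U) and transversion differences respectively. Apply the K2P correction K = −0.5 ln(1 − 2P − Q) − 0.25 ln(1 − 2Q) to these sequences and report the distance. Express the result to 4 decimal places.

0.1304

The sequences differ at positions 13 (A/G, transition), 29 (U/C, transition), 30 (A/U, transversion), 32 (U/C, transition).
Of the 4 differences, 3 transitions and 1 transversion over 34 sites: P = 3/34 = 0.088235, Q = 1/34 = 0.029412.
d = −0.5·ln(0.794118) − 0.25·ln(0.941176) = −0.5·(-0.230523) − 0.25·(-0.060625) = 0.1304.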